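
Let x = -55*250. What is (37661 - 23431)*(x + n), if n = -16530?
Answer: -430884400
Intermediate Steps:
x = -13750
(37661 - 23431)*(x + n) = (37661 - 23431)*(-13750 - 16530) = 14230*(-30280) = -430884400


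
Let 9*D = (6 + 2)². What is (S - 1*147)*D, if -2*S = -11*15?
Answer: -1376/3 ≈ -458.67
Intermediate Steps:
S = 165/2 (S = -(-11)*15/2 = -½*(-165) = 165/2 ≈ 82.500)
D = 64/9 (D = (6 + 2)²/9 = (⅑)*8² = (⅑)*64 = 64/9 ≈ 7.1111)
(S - 1*147)*D = (165/2 - 1*147)*(64/9) = (165/2 - 147)*(64/9) = -129/2*64/9 = -1376/3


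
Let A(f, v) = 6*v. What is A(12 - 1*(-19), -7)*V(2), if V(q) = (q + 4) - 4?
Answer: -84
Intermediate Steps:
V(q) = q (V(q) = (4 + q) - 4 = q)
A(12 - 1*(-19), -7)*V(2) = (6*(-7))*2 = -42*2 = -84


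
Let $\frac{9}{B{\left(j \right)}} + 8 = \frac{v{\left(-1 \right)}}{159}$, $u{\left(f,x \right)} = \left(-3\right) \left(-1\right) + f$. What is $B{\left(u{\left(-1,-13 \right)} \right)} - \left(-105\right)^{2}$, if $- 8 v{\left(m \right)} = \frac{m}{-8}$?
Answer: $- \frac{897625809}{81409} \approx -11026.0$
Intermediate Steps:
$u{\left(f,x \right)} = 3 + f$
$v{\left(m \right)} = \frac{m}{64}$ ($v{\left(m \right)} = - \frac{m \frac{1}{-8}}{8} = - \frac{m \left(- \frac{1}{8}\right)}{8} = - \frac{\left(- \frac{1}{8}\right) m}{8} = \frac{m}{64}$)
$B{\left(j \right)} = - \frac{91584}{81409}$ ($B{\left(j \right)} = \frac{9}{-8 + \frac{\frac{1}{64} \left(-1\right)}{159}} = \frac{9}{-8 - \frac{1}{10176}} = \frac{9}{- \frac{81409}{10176}} = 9 \left(- \frac{10176}{81409}\right) = - \frac{91584}{81409}$)
$B{\left(u{\left(-1,-13 \right)} \right)} - \left(-105\right)^{2} = - \frac{91584}{81409} - \left(-105\right)^{2} = - \frac{91584}{81409} - 11025 = - \frac{897625809}{81409}$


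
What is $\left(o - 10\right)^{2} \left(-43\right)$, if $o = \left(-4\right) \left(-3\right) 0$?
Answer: $-4300$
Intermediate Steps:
$o = 0$ ($o = 12 \cdot 0 = 0$)
$\left(o - 10\right)^{2} \left(-43\right) = \left(0 - 10\right)^{2} \left(-43\right) = \left(-10\right)^{2} \left(-43\right) = 100 \left(-43\right) = -4300$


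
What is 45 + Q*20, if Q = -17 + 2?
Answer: -255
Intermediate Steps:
Q = -15
45 + Q*20 = 45 - 15*20 = 45 - 300 = -255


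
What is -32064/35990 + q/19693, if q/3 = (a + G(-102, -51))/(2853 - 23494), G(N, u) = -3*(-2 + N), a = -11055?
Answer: -6516158909961/7314665417935 ≈ -0.89083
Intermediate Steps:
G(N, u) = 6 - 3*N
q = 32229/20641 (q = 3*((-11055 + (6 - 3*(-102)))/(2853 - 23494)) = 3*((-11055 + (6 + 306))/(-20641)) = 3*((-11055 + 312)*(-1/20641)) = 3*(-10743*(-1/20641)) = 3*(10743/20641) = 32229/20641 ≈ 1.5614)
-32064/35990 + q/19693 = -32064/35990 + (32229/20641)/19693 = -32064*1/35990 + (32229/20641)*(1/19693) = -16032/17995 + 32229/406483213 = -6516158909961/7314665417935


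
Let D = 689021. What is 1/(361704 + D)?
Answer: 1/1050725 ≈ 9.5172e-7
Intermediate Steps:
1/(361704 + D) = 1/(361704 + 689021) = 1/1050725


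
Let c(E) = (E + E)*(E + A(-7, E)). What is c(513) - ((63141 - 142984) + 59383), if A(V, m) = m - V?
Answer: 1080318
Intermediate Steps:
c(E) = 2*E*(7 + 2*E) (c(E) = (E + E)*(E + (E - 1*(-7))) = (2*E)*(E + (E + 7)) = (2*E)*(E + (7 + E)) = (2*E)*(7 + 2*E) = 2*E*(7 + 2*E))
c(513) - ((63141 - 142984) + 59383) = 2*513*(7 + 2*513) - ((63141 - 142984) + 59383) = 2*513*(7 + 1026) - (-79843 + 59383) = 2*513*1033 - 1*(-20460) = 1059858 + 20460 = 1080318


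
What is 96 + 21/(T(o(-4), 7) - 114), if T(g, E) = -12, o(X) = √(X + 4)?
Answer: 575/6 ≈ 95.833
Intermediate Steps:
o(X) = √(4 + X)
96 + 21/(T(o(-4), 7) - 114) = 96 + 21/(-12 - 114) = 96 + 21/(-126) = 96 + 21*(-1/126) = 96 - ⅙ = 575/6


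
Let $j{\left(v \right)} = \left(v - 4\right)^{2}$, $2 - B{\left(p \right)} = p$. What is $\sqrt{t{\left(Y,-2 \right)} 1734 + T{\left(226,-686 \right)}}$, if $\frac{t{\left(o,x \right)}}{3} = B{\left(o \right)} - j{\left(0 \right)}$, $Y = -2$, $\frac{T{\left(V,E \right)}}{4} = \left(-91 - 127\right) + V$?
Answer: $2 i \sqrt{15598} \approx 249.78 i$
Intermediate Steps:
$B{\left(p \right)} = 2 - p$
$T{\left(V,E \right)} = -872 + 4 V$ ($T{\left(V,E \right)} = 4 \left(\left(-91 - 127\right) + V\right) = 4 \left(-218 + V\right) = -872 + 4 V$)
$j{\left(v \right)} = \left(-4 + v\right)^{2}$
$t{\left(o,x \right)} = -42 - 3 o$ ($t{\left(o,x \right)} = 3 \left(\left(2 - o\right) - \left(-4 + 0\right)^{2}\right) = 3 \left(\left(2 - o\right) - \left(-4\right)^{2}\right) = 3 \left(\left(2 - o\right) - 16\right) = 3 \left(-14 - o\right) = -42 - 3 o$)
$\sqrt{t{\left(Y,-2 \right)} 1734 + T{\left(226,-686 \right)}} = \sqrt{\left(-42 - -6\right) 1734 + \left(-872 + 4 \cdot 226\right)} = \sqrt{\left(-42 + 6\right) 1734 + \left(-872 + 904\right)} = \sqrt{\left(-36\right) 1734 + 32} = \sqrt{-62424 + 32} = \sqrt{-62392} = 2 i \sqrt{15598}$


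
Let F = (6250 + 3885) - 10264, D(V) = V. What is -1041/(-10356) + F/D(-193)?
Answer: 512279/666236 ≈ 0.76892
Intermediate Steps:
F = -129 (F = 10135 - 10264 = -129)
-1041/(-10356) + F/D(-193) = -1041/(-10356) - 129/(-193) = -1041*(-1/10356) - 129*(-1/193) = 347/3452 + 129/193 = 512279/666236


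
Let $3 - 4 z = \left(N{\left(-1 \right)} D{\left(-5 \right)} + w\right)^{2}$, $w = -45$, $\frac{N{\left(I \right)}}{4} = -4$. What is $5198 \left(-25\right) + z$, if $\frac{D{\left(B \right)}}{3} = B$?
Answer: $- \frac{278911}{2} \approx -1.3946 \cdot 10^{5}$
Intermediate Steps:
$D{\left(B \right)} = 3 B$
$N{\left(I \right)} = -16$ ($N{\left(I \right)} = 4 \left(-4\right) = -16$)
$z = - \frac{19011}{2}$ ($z = \frac{3}{4} - \frac{\left(- 16 \cdot 3 \left(-5\right) - 45\right)^{2}}{4} = \frac{3}{4} - \frac{\left(\left(-16\right) \left(-15\right) - 45\right)^{2}}{4} = \frac{3}{4} - \frac{\left(240 - 45\right)^{2}}{4} = \frac{3}{4} - \frac{195^{2}}{4} = \frac{3}{4} - \frac{38025}{4} = - \frac{19011}{2} \approx -9505.5$)
$5198 \left(-25\right) + z = 5198 \left(-25\right) - \frac{19011}{2} = -129950 - \frac{19011}{2} = - \frac{278911}{2}$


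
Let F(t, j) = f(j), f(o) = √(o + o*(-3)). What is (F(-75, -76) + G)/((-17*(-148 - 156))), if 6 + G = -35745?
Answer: -2103/304 + √38/2584 ≈ -6.9154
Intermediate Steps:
f(o) = √2*√(-o) (f(o) = √(o - 3*o) = √(-2*o) = √2*√(-o))
G = -35751 (G = -6 - 35745 = -35751)
F(t, j) = √2*√(-j)
(F(-75, -76) + G)/((-17*(-148 - 156))) = (√2*√(-1*(-76)) - 35751)/((-17*(-148 - 156))) = (√2*√76 - 35751)/((-17*(-304))) = (√2*(2*√19) - 35751)/5168 = (2*√38 - 35751)*(1/5168) = (-35751 + 2*√38)*(1/5168) = -2103/304 + √38/2584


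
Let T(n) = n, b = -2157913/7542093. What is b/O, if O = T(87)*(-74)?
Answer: 2157913/48555994734 ≈ 4.4442e-5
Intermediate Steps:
b = -2157913/7542093 (b = -2157913*1/7542093 = -2157913/7542093 ≈ -0.28612)
O = -6438 (O = 87*(-74) = -6438)
b/O = -2157913/7542093/(-6438) = -2157913/7542093*(-1/6438) = 2157913/48555994734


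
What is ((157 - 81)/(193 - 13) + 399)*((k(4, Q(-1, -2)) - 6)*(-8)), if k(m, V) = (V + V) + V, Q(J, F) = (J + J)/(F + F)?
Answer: 71896/5 ≈ 14379.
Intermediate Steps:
Q(J, F) = J/F (Q(J, F) = (2*J)/((2*F)) = (2*J)*(1/(2*F)) = J/F)
k(m, V) = 3*V (k(m, V) = 2*V + V = 3*V)
((157 - 81)/(193 - 13) + 399)*((k(4, Q(-1, -2)) - 6)*(-8)) = ((157 - 81)/(193 - 13) + 399)*((3*(-1/(-2)) - 6)*(-8)) = (76/180 + 399)*((3*(-1*(-1/2)) - 6)*(-8)) = (76*(1/180) + 399)*((3*(1/2) - 6)*(-8)) = (19/45 + 399)*((3/2 - 6)*(-8)) = 17974*(-9/2*(-8))/45 = (17974/45)*36 = 71896/5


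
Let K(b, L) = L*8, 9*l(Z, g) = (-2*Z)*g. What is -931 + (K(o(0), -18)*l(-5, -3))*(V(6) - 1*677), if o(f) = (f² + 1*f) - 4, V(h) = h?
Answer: -323011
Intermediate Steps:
o(f) = -4 + f + f² (o(f) = (f² + f) - 4 = (f + f²) - 4 = -4 + f + f²)
l(Z, g) = -2*Z*g/9 (l(Z, g) = ((-2*Z)*g)/9 = (-2*Z*g)/9 = -2*Z*g/9)
K(b, L) = 8*L
-931 + (K(o(0), -18)*l(-5, -3))*(V(6) - 1*677) = -931 + ((8*(-18))*(-2/9*(-5)*(-3)))*(6 - 1*677) = -931 + (-144*(-10/3))*(6 - 677) = -931 + 480*(-671) = -931 - 322080 = -323011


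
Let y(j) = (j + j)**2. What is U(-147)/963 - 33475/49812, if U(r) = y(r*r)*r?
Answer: -1519630970726129/5329884 ≈ -2.8512e+8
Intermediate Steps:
y(j) = 4*j**2 (y(j) = (2*j)**2 = 4*j**2)
U(r) = 4*r**5 (U(r) = (4*(r*r)**2)*r = (4*(r**2)**2)*r = (4*r**4)*r = 4*r**5)
U(-147)/963 - 33475/49812 = (4*(-147)**5)/963 - 33475/49812 = (4*(-68641485507))*(1/963) - 33475*1/49812 = -274565942028*1/963 - 33475/49812 = -30507326892/107 - 33475/49812 = -1519630970726129/5329884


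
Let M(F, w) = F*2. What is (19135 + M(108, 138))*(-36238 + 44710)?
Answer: 163941672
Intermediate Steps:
M(F, w) = 2*F
(19135 + M(108, 138))*(-36238 + 44710) = (19135 + 2*108)*(-36238 + 44710) = (19135 + 216)*8472 = 19351*8472 = 163941672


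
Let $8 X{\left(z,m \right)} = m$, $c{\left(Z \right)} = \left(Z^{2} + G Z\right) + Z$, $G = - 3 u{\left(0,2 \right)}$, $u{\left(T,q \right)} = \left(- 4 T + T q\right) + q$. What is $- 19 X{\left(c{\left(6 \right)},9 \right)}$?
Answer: $- \frac{171}{8} \approx -21.375$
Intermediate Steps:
$u{\left(T,q \right)} = q - 4 T + T q$
$G = -6$ ($G = - 3 \left(2 - 0 + 0 \cdot 2\right) = - 3 \left(2 + 0 + 0\right) = \left(-3\right) 2 = -6$)
$c{\left(Z \right)} = Z^{2} - 5 Z$ ($c{\left(Z \right)} = \left(Z^{2} - 6 Z\right) + Z = Z^{2} - 5 Z$)
$X{\left(z,m \right)} = \frac{m}{8}$
$- 19 X{\left(c{\left(6 \right)},9 \right)} = - 19 \cdot \frac{1}{8} \cdot 9 = \left(-19\right) \frac{9}{8} = - \frac{171}{8}$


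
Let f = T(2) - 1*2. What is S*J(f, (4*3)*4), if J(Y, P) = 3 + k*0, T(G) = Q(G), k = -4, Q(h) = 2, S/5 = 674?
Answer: 10110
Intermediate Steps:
S = 3370 (S = 5*674 = 3370)
T(G) = 2
f = 0 (f = 2 - 1*2 = 2 - 2 = 0)
J(Y, P) = 3 (J(Y, P) = 3 - 4*0 = 3 + 0 = 3)
S*J(f, (4*3)*4) = 3370*3 = 10110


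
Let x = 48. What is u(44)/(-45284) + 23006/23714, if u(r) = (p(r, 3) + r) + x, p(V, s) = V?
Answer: 129822325/134233097 ≈ 0.96714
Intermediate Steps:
u(r) = 48 + 2*r (u(r) = (r + r) + 48 = 2*r + 48 = 48 + 2*r)
u(44)/(-45284) + 23006/23714 = (48 + 2*44)/(-45284) + 23006/23714 = (48 + 88)*(-1/45284) + 23006*(1/23714) = 136*(-1/45284) + 11503/11857 = -34/11321 + 11503/11857 = 129822325/134233097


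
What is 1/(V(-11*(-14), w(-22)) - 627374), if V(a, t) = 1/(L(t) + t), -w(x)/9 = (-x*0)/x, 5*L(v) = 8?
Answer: -8/5018987 ≈ -1.5939e-6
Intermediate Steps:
L(v) = 8/5 (L(v) = (⅕)*8 = 8/5)
w(x) = 0 (w(x) = -9*(-x*0)/x = -9*(-1*0)/x = -0/x = -9*0 = 0)
V(a, t) = 1/(8/5 + t)
1/(V(-11*(-14), w(-22)) - 627374) = 1/(5/(8 + 5*0) - 627374) = 1/(5/(8 + 0) - 627374) = 1/(5/8 - 627374) = 1/(-5018987/8) = -8/5018987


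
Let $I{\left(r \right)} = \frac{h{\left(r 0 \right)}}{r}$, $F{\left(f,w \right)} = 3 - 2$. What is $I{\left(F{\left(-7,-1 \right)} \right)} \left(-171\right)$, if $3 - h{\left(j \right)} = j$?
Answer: $-513$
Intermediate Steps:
$h{\left(j \right)} = 3 - j$
$F{\left(f,w \right)} = 1$
$I{\left(r \right)} = \frac{3}{r}$ ($I{\left(r \right)} = \frac{3 - r 0}{r} = \frac{3 - 0}{r} = \frac{3 + 0}{r} = \frac{3}{r}$)
$I{\left(F{\left(-7,-1 \right)} \right)} \left(-171\right) = \frac{3}{1} \left(-171\right) = 3 \cdot 1 \left(-171\right) = 3 \left(-171\right) = -513$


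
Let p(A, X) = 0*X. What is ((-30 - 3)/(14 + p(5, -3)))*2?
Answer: -33/7 ≈ -4.7143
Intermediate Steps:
p(A, X) = 0
((-30 - 3)/(14 + p(5, -3)))*2 = ((-30 - 3)/(14 + 0))*2 = -33/14*2 = -33/7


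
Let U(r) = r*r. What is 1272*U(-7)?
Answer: 62328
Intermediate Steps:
U(r) = r**2
1272*U(-7) = 1272*(-7)**2 = 1272*49 = 62328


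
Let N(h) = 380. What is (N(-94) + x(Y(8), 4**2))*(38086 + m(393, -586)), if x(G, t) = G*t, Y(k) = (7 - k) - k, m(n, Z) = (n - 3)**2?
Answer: 44883896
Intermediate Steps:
m(n, Z) = (-3 + n)**2
Y(k) = 7 - 2*k
(N(-94) + x(Y(8), 4**2))*(38086 + m(393, -586)) = (380 + (7 - 2*8)*4**2)*(38086 + (-3 + 393)**2) = (380 + (7 - 16)*16)*(38086 + 390**2) = (380 - 9*16)*(38086 + 152100) = (380 - 144)*190186 = 236*190186 = 44883896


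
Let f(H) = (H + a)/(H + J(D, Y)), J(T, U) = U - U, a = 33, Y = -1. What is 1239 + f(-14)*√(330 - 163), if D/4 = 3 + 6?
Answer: 1239 - 19*√167/14 ≈ 1221.5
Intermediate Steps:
D = 36 (D = 4*(3 + 6) = 4*9 = 36)
J(T, U) = 0
f(H) = (33 + H)/H (f(H) = (H + 33)/(H + 0) = (33 + H)/H)
1239 + f(-14)*√(330 - 163) = 1239 + ((33 - 14)/(-14))*√(330 - 163) = 1239 + (-1/14*19)*√167 = 1239 - 19*√167/14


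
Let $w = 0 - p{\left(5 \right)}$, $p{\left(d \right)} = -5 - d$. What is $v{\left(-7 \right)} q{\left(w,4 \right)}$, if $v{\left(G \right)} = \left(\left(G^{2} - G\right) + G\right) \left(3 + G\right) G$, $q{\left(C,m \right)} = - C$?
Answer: $-13720$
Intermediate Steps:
$w = 10$ ($w = 0 - \left(-5 - 5\right) = 0 - -10 = 0 + 10 = 10$)
$v{\left(G \right)} = G^{3} \left(3 + G\right)$ ($v{\left(G \right)} = G^{2} \left(3 + G\right) G = G^{3} \left(3 + G\right)$)
$v{\left(-7 \right)} q{\left(w,4 \right)} = \left(-7\right)^{3} \left(3 - 7\right) \left(\left(-1\right) 10\right) = \left(-343\right) \left(-4\right) \left(-10\right) = 1372 \left(-10\right) = -13720$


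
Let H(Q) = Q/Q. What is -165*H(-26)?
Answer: -165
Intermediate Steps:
H(Q) = 1
-165*H(-26) = -165*1 = -165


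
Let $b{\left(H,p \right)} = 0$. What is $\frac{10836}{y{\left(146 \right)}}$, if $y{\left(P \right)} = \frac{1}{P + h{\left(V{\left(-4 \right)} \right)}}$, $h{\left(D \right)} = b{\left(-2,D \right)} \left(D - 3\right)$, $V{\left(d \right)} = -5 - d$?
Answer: $1582056$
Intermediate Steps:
$h{\left(D \right)} = 0$ ($h{\left(D \right)} = 0 \left(D - 3\right) = 0 \left(-3 + D\right) = 0$)
$y{\left(P \right)} = \frac{1}{P}$ ($y{\left(P \right)} = \frac{1}{P + 0} = \frac{1}{P}$)
$\frac{10836}{y{\left(146 \right)}} = \frac{10836}{\frac{1}{146}} = 10836 \frac{1}{\frac{1}{146}} = 10836 \cdot 146 = 1582056$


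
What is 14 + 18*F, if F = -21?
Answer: -364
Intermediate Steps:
14 + 18*F = 14 + 18*(-21) = 14 - 378 = -364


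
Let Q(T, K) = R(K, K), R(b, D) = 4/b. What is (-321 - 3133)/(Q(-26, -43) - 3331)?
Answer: 148522/143237 ≈ 1.0369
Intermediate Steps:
Q(T, K) = 4/K
(-321 - 3133)/(Q(-26, -43) - 3331) = (-321 - 3133)/(4/(-43) - 3331) = -3454/(4*(-1/43) - 3331) = -3454/(-4/43 - 3331) = -3454/(-143237/43) = -3454*(-43/143237) = 148522/143237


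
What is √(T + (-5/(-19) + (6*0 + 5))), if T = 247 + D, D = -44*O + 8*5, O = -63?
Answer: 3*√122911/19 ≈ 55.356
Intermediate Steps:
D = 2812 (D = -44*(-63) + 8*5 = 2772 + 40 = 2812)
T = 3059 (T = 247 + 2812 = 3059)
√(T + (-5/(-19) + (6*0 + 5))) = √(3059 + (-5/(-19) + (6*0 + 5))) = √(3059 + (-5*(-1/19) + (0 + 5))) = √(3059 + (5/19 + 5)) = √(3059 + 100/19) = √(58221/19) = 3*√122911/19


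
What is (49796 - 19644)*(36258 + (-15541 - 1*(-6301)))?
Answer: 814646736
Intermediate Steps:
(49796 - 19644)*(36258 + (-15541 - 1*(-6301))) = 30152*(36258 + (-15541 + 6301)) = 30152*(36258 - 9240) = 30152*27018 = 814646736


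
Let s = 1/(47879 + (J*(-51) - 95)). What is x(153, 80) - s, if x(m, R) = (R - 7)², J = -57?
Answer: 270132338/50691 ≈ 5329.0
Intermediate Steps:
x(m, R) = (-7 + R)²
s = 1/50691 (s = 1/(47879 + (-57*(-51) - 95)) = 1/(47879 + (2907 - 95)) = 1/(47879 + 2812) = 1/50691 ≈ 1.9727e-5)
x(153, 80) - s = (-7 + 80)² - 1*1/50691 = 73² - 1/50691 = 5329 - 1/50691 = 270132338/50691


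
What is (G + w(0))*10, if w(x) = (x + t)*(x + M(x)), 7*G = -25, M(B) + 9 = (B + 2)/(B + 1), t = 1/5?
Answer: -348/7 ≈ -49.714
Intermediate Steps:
t = 1/5 ≈ 0.20000
M(B) = -9 + (2 + B)/(1 + B) (M(B) = -9 + (B + 2)/(B + 1) = -9 + (2 + B)/(1 + B))
G = -25/7 (G = (1/7)*(-25) = -25/7 ≈ -3.5714)
w(x) = (1/5 + x)*(x + (-7 - 8*x)/(1 + x)) (w(x) = (x + 1/5)*(x + (-7 - 8*x)/(1 + x)) = (1/5 + x)*(x + (-7 - 8*x)/(1 + x)))
(G + w(0))*10 = (-25/7 + (-7 - 42*0 - 34*0**2 + 5*0**3)/(5*(1 + 0)))*10 = (-25/7 + (1/5)*(-7 + 0 - 34*0 + 5*0)/1)*10 = (-25/7 + (1/5)*1*(-7 + 0 + 0 + 0))*10 = (-25/7 + (1/5)*1*(-7))*10 = (-25/7 - 7/5)*10 = -174/35*10 = -348/7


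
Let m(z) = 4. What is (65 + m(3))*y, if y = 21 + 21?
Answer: 2898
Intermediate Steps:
y = 42
(65 + m(3))*y = (65 + 4)*42 = 69*42 = 2898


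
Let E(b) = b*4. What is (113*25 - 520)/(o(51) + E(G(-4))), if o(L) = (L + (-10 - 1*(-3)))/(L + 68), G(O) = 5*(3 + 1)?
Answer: 274295/9564 ≈ 28.680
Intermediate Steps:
G(O) = 20 (G(O) = 5*4 = 20)
E(b) = 4*b
o(L) = (-7 + L)/(68 + L) (o(L) = (L + (-10 + 3))/(68 + L) = (L - 7)/(68 + L) = (-7 + L)/(68 + L))
(113*25 - 520)/(o(51) + E(G(-4))) = (113*25 - 520)/((-7 + 51)/(68 + 51) + 4*20) = (2825 - 520)/(44/119 + 80) = 2305/((1/119)*44 + 80) = 2305/(44/119 + 80) = 2305/(9564/119) = 2305*(119/9564) = 274295/9564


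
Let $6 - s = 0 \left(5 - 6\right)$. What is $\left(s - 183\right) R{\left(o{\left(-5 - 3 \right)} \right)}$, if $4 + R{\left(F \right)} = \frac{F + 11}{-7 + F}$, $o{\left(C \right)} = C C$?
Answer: $\frac{9027}{19} \approx 475.11$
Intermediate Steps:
$o{\left(C \right)} = C^{2}$
$R{\left(F \right)} = -4 + \frac{11 + F}{-7 + F}$ ($R{\left(F \right)} = -4 + \frac{F + 11}{-7 + F} = -4 + \frac{11 + F}{-7 + F}$)
$s = 6$ ($s = 6 - 0 \left(5 - 6\right) = 6 - 0 \left(-1\right) = 6 - 0 = 6 + 0 = 6$)
$\left(s - 183\right) R{\left(o{\left(-5 - 3 \right)} \right)} = \left(6 - 183\right) \frac{3 \left(13 - \left(-5 - 3\right)^{2}\right)}{-7 + \left(-5 - 3\right)^{2}} = \left(6 - 183\right) \frac{3 \left(13 - \left(-8\right)^{2}\right)}{-7 + \left(-8\right)^{2}} = - 177 \frac{3 \left(13 - 64\right)}{-7 + 64} = - 177 \frac{3 \left(13 - 64\right)}{57} = - 177 \cdot 3 \cdot \frac{1}{57} \left(-51\right) = \left(-177\right) \left(- \frac{51}{19}\right) = \frac{9027}{19}$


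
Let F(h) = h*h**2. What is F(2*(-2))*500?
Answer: -32000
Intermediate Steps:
F(h) = h**3
F(2*(-2))*500 = (2*(-2))**3*500 = (-4)**3*500 = -64*500 = -32000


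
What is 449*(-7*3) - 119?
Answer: -9548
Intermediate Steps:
449*(-7*3) - 119 = 449*(-21) - 119 = -9429 - 119 = -9548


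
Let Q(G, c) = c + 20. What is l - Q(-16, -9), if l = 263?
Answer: 252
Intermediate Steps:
Q(G, c) = 20 + c
l - Q(-16, -9) = 263 - (20 - 9) = 263 - 1*11 = 263 - 11 = 252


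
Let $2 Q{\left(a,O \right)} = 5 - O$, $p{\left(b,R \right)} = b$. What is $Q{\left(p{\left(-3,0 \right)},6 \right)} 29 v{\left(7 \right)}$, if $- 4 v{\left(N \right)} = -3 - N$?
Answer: $- \frac{145}{4} \approx -36.25$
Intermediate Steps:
$Q{\left(a,O \right)} = \frac{5}{2} - \frac{O}{2}$ ($Q{\left(a,O \right)} = \frac{5 - O}{2} = \frac{5}{2} - \frac{O}{2}$)
$v{\left(N \right)} = \frac{3}{4} + \frac{N}{4}$ ($v{\left(N \right)} = - \frac{-3 - N}{4} = \frac{3}{4} + \frac{N}{4}$)
$Q{\left(p{\left(-3,0 \right)},6 \right)} 29 v{\left(7 \right)} = \left(\frac{5}{2} - 3\right) 29 \left(\frac{3}{4} + \frac{1}{4} \cdot 7\right) = \left(\frac{5}{2} - 3\right) 29 \left(\frac{3}{4} + \frac{7}{4}\right) = \left(- \frac{1}{2}\right) 29 \cdot \frac{5}{2} = \left(- \frac{29}{2}\right) \frac{5}{2} = - \frac{145}{4}$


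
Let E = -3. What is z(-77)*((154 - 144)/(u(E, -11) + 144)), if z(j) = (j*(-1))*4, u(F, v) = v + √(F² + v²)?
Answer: 409640/17559 - 3080*√130/17559 ≈ 21.329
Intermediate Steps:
z(j) = -4*j (z(j) = -j*4 = -4*j)
z(-77)*((154 - 144)/(u(E, -11) + 144)) = (-4*(-77))*((154 - 144)/((-11 + √((-3)² + (-11)²)) + 144)) = 308*(10/((-11 + √(9 + 121)) + 144)) = 308*(10/((-11 + √130) + 144)) = 308*(10/(133 + √130)) = 3080/(133 + √130)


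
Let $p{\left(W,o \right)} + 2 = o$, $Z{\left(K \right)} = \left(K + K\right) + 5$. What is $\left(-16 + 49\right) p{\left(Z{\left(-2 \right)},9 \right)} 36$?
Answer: $8316$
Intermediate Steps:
$Z{\left(K \right)} = 5 + 2 K$ ($Z{\left(K \right)} = 2 K + 5 = 5 + 2 K$)
$p{\left(W,o \right)} = -2 + o$
$\left(-16 + 49\right) p{\left(Z{\left(-2 \right)},9 \right)} 36 = \left(-16 + 49\right) \left(-2 + 9\right) 36 = 33 \cdot 7 \cdot 36 = 231 \cdot 36 = 8316$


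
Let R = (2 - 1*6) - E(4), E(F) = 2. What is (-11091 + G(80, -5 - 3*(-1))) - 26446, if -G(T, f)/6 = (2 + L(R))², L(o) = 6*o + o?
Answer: -47137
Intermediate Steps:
R = -6 (R = (2 - 1*6) - 1*2 = (2 - 6) - 2 = -4 - 2 = -6)
L(o) = 7*o
G(T, f) = -9600 (G(T, f) = -6*(2 + 7*(-6))² = -6*(2 - 42)² = -6*(-40)² = -6*1600 = -9600)
(-11091 + G(80, -5 - 3*(-1))) - 26446 = (-11091 - 9600) - 26446 = -20691 - 26446 = -47137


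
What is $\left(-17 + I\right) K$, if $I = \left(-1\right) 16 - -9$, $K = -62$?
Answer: $1488$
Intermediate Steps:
$I = -7$ ($I = -16 + 9 = -7$)
$\left(-17 + I\right) K = \left(-17 - 7\right) \left(-62\right) = \left(-24\right) \left(-62\right) = 1488$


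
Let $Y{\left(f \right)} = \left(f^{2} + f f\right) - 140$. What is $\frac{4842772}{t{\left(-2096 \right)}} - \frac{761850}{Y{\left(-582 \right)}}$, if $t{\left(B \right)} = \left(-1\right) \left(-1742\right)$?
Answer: $\frac{819680268769}{294967634} \approx 2778.9$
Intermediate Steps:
$Y{\left(f \right)} = -140 + 2 f^{2}$ ($Y{\left(f \right)} = \left(f^{2} + f^{2}\right) - 140 = 2 f^{2} - 140 = -140 + 2 f^{2}$)
$t{\left(B \right)} = 1742$
$\frac{4842772}{t{\left(-2096 \right)}} - \frac{761850}{Y{\left(-582 \right)}} = \frac{4842772}{1742} - \frac{761850}{-140 + 2 \left(-582\right)^{2}} = 4842772 \cdot \frac{1}{1742} - \frac{761850}{-140 + 2 \cdot 338724} = \frac{2421386}{871} - \frac{761850}{-140 + 677448} = \frac{2421386}{871} - \frac{761850}{677308} = \frac{2421386}{871} - \frac{380925}{338654} = \frac{819680268769}{294967634}$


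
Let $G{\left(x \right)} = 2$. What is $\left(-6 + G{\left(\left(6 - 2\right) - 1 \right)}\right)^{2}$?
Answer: $16$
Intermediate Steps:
$\left(-6 + G{\left(\left(6 - 2\right) - 1 \right)}\right)^{2} = \left(-6 + 2\right)^{2} = \left(-4\right)^{2} = 16$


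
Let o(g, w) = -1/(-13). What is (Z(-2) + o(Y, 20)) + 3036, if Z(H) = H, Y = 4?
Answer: 39443/13 ≈ 3034.1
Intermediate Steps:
o(g, w) = 1/13 (o(g, w) = -1*(-1/13) = 1/13)
(Z(-2) + o(Y, 20)) + 3036 = (-2 + 1/13) + 3036 = -25/13 + 3036 = 39443/13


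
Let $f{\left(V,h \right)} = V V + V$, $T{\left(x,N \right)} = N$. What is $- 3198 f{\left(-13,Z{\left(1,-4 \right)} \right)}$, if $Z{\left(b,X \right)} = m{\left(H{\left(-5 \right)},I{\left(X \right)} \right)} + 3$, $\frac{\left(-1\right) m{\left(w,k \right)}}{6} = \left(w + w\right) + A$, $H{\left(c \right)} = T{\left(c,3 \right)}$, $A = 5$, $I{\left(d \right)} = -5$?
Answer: $-498888$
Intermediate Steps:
$H{\left(c \right)} = 3$
$m{\left(w,k \right)} = -30 - 12 w$ ($m{\left(w,k \right)} = - 6 \left(\left(w + w\right) + 5\right) = - 6 \left(2 w + 5\right) = - 6 \left(5 + 2 w\right) = -30 - 12 w$)
$Z{\left(b,X \right)} = -63$ ($Z{\left(b,X \right)} = \left(-30 - 36\right) + 3 = -66 + 3 = -63$)
$f{\left(V,h \right)} = V + V^{2}$ ($f{\left(V,h \right)} = V^{2} + V = V + V^{2}$)
$- 3198 f{\left(-13,Z{\left(1,-4 \right)} \right)} = - 3198 \left(- 13 \left(1 - 13\right)\right) = - 3198 \left(\left(-13\right) \left(-12\right)\right) = \left(-3198\right) 156 = -498888$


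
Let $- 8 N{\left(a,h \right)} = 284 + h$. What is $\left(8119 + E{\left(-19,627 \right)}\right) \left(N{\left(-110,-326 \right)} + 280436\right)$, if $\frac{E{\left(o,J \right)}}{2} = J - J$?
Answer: $\frac{9107610035}{4} \approx 2.2769 \cdot 10^{9}$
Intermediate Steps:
$N{\left(a,h \right)} = - \frac{71}{2} - \frac{h}{8}$ ($N{\left(a,h \right)} = - \frac{284 + h}{8} = - \frac{71}{2} - \frac{h}{8}$)
$E{\left(o,J \right)} = 0$ ($E{\left(o,J \right)} = 2 \left(J - J\right) = 2 \cdot 0 = 0$)
$\left(8119 + E{\left(-19,627 \right)}\right) \left(N{\left(-110,-326 \right)} + 280436\right) = \left(8119 + 0\right) \left(\left(- \frac{71}{2} - - \frac{163}{4}\right) + 280436\right) = 8119 \left(\left(- \frac{71}{2} + \frac{163}{4}\right) + 280436\right) = 8119 \left(\frac{21}{4} + 280436\right) = 8119 \cdot \frac{1121765}{4} = \frac{9107610035}{4}$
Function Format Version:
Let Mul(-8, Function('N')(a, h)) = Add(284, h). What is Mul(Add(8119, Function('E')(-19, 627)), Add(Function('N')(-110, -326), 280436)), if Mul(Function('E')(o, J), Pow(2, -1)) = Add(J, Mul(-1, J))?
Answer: Rational(9107610035, 4) ≈ 2.2769e+9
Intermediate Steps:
Function('N')(a, h) = Add(Rational(-71, 2), Mul(Rational(-1, 8), h)) (Function('N')(a, h) = Mul(Rational(-1, 8), Add(284, h)) = Add(Rational(-71, 2), Mul(Rational(-1, 8), h)))
Function('E')(o, J) = 0 (Function('E')(o, J) = Mul(2, Add(J, Mul(-1, J))) = Mul(2, 0) = 0)
Mul(Add(8119, Function('E')(-19, 627)), Add(Function('N')(-110, -326), 280436)) = Mul(Add(8119, 0), Add(Add(Rational(-71, 2), Mul(Rational(-1, 8), -326)), 280436)) = Mul(8119, Add(Add(Rational(-71, 2), Rational(163, 4)), 280436)) = Mul(8119, Add(Rational(21, 4), 280436)) = Mul(8119, Rational(1121765, 4)) = Rational(9107610035, 4)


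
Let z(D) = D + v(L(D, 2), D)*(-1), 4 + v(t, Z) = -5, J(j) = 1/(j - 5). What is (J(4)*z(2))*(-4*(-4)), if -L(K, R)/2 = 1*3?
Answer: -176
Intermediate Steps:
J(j) = 1/(-5 + j)
L(K, R) = -6 (L(K, R) = -2*3 = -6)
v(t, Z) = -9 (v(t, Z) = -4 - 5 = -9)
z(D) = 9 + D (z(D) = D - 9*(-1) = D + 9 = 9 + D)
(J(4)*z(2))*(-4*(-4)) = ((9 + 2)/(-5 + 4))*(-4*(-4)) = (11/(-1))*16 = -1*11*16 = -11*16 = -176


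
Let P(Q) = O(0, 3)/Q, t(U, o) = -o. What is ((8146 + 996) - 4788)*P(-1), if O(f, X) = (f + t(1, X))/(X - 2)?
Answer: 13062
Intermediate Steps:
O(f, X) = (f - X)/(-2 + X) (O(f, X) = (f - X)/(X - 2) = (f - X)/(-2 + X))
P(Q) = -3/Q (P(Q) = ((0 - 1*3)/(-2 + 3))/Q = ((0 - 3)/1)/Q = (1*(-3))/Q = -3/Q)
((8146 + 996) - 4788)*P(-1) = ((8146 + 996) - 4788)*(-3/(-1)) = (9142 - 4788)*(-3*(-1)) = 4354*3 = 13062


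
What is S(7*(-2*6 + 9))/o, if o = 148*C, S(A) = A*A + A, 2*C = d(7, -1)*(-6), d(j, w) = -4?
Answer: 35/148 ≈ 0.23649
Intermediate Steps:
C = 12 (C = (-4*(-6))/2 = (½)*24 = 12)
S(A) = A + A² (S(A) = A² + A = A + A²)
o = 1776 (o = 148*12 = 1776)
S(7*(-2*6 + 9))/o = ((7*(-2*6 + 9))*(1 + 7*(-2*6 + 9)))/1776 = ((7*(-12 + 9))*(1 + 7*(-12 + 9)))*(1/1776) = ((7*(-3))*(1 + 7*(-3)))*(1/1776) = -21*(1 - 21)*(1/1776) = -21*(-20)*(1/1776) = 420*(1/1776) = 35/148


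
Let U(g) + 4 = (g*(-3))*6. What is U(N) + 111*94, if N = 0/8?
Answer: 10430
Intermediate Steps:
N = 0 (N = 0*(1/8) = 0)
U(g) = -4 - 18*g (U(g) = -4 + (g*(-3))*6 = -4 - 3*g*6 = -4 - 18*g)
U(N) + 111*94 = (-4 - 18*0) + 111*94 = (-4 + 0) + 10434 = -4 + 10434 = 10430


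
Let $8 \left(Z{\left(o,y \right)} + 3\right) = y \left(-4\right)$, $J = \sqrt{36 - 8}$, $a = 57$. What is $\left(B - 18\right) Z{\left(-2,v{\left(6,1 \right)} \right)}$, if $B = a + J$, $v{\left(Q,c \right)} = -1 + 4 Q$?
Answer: $- \frac{1131}{2} - 29 \sqrt{7} \approx -642.23$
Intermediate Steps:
$J = 2 \sqrt{7}$ ($J = \sqrt{28} = 2 \sqrt{7} \approx 5.2915$)
$Z{\left(o,y \right)} = -3 - \frac{y}{2}$ ($Z{\left(o,y \right)} = -3 + \frac{y \left(-4\right)}{8} = -3 + \frac{\left(-4\right) y}{8} = -3 - \frac{y}{2}$)
$B = 57 + 2 \sqrt{7} \approx 62.292$
$\left(B - 18\right) Z{\left(-2,v{\left(6,1 \right)} \right)} = \left(\left(57 + 2 \sqrt{7}\right) - 18\right) \left(-3 - \frac{-1 + 4 \cdot 6}{2}\right) = \left(39 + 2 \sqrt{7}\right) \left(-3 - \frac{-1 + 24}{2}\right) = \left(39 + 2 \sqrt{7}\right) \left(-3 - \frac{23}{2}\right) = \left(39 + 2 \sqrt{7}\right) \left(- \frac{29}{2}\right) = - \frac{1131}{2} - 29 \sqrt{7}$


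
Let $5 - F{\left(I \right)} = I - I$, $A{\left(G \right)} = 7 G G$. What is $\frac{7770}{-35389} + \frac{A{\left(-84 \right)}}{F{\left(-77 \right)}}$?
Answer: $\frac{1747894638}{176945} \approx 9878.2$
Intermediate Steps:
$A{\left(G \right)} = 7 G^{2}$
$F{\left(I \right)} = 5$ ($F{\left(I \right)} = 5 - \left(I - I\right) = 5 - 0 = 5 + 0 = 5$)
$\frac{7770}{-35389} + \frac{A{\left(-84 \right)}}{F{\left(-77 \right)}} = \frac{7770}{-35389} + \frac{7 \left(-84\right)^{2}}{5} = 7770 \left(- \frac{1}{35389}\right) + 7 \cdot 7056 \cdot \frac{1}{5} = - \frac{7770}{35389} + 49392 \cdot \frac{1}{5} = - \frac{7770}{35389} + \frac{49392}{5} = \frac{1747894638}{176945}$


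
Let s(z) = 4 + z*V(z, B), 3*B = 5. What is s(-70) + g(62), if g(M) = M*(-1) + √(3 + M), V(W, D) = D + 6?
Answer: -1784/3 + √65 ≈ -586.60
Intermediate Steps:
B = 5/3 (B = (⅓)*5 = 5/3 ≈ 1.6667)
V(W, D) = 6 + D
g(M) = √(3 + M) - M (g(M) = -M + √(3 + M) = √(3 + M) - M)
s(z) = 4 + 23*z/3 (s(z) = 4 + z*(6 + 5/3) = 4 + z*(23/3) = 4 + 23*z/3)
s(-70) + g(62) = (4 + (23/3)*(-70)) + (√(3 + 62) - 1*62) = (4 - 1610/3) + (√65 - 62) = -1598/3 + (-62 + √65) = -1784/3 + √65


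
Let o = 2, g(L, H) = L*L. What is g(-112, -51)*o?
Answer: 25088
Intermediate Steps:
g(L, H) = L**2
g(-112, -51)*o = (-112)**2*2 = 12544*2 = 25088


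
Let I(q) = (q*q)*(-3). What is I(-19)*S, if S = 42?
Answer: -45486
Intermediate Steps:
I(q) = -3*q**2 (I(q) = q**2*(-3) = -3*q**2)
I(-19)*S = -3*(-19)**2*42 = -3*361*42 = -1083*42 = -45486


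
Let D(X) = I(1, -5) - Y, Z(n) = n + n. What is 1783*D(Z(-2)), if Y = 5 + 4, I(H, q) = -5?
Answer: -24962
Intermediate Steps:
Y = 9
Z(n) = 2*n
D(X) = -14 (D(X) = -5 - 1*9 = -5 - 9 = -14)
1783*D(Z(-2)) = 1783*(-14) = -24962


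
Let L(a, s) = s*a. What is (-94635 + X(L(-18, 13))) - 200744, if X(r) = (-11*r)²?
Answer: 6330097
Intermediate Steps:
L(a, s) = a*s
X(r) = 121*r²
(-94635 + X(L(-18, 13))) - 200744 = (-94635 + 121*(-18*13)²) - 200744 = (-94635 + 121*(-234)²) - 200744 = (-94635 + 121*54756) - 200744 = (-94635 + 6625476) - 200744 = 6530841 - 200744 = 6330097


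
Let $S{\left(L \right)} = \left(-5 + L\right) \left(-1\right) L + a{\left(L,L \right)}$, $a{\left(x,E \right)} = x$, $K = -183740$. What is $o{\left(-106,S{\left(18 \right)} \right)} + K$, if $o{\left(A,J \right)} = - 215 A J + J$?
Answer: $-5106596$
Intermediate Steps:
$S{\left(L \right)} = L + L \left(5 - L\right)$ ($S{\left(L \right)} = \left(-5 + L\right) \left(-1\right) L + L = \left(5 - L\right) L + L = L \left(5 - L\right) + L = L + L \left(5 - L\right)$)
$o{\left(A,J \right)} = J - 215 A J$ ($o{\left(A,J \right)} = - 215 A J + J = J - 215 A J$)
$o{\left(-106,S{\left(18 \right)} \right)} + K = 18 \left(6 - 18\right) \left(1 - -22790\right) - 183740 = 18 \left(6 - 18\right) \left(1 + 22790\right) - 183740 = 18 \left(-12\right) 22791 - 183740 = \left(-216\right) 22791 - 183740 = -4922856 - 183740 = -5106596$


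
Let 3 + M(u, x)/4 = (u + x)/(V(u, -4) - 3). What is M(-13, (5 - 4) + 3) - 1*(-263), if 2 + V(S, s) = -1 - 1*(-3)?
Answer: 263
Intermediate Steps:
V(S, s) = 0 (V(S, s) = -2 + (-1 - 1*(-3)) = -2 + (-1 + 3) = -2 + 2 = 0)
M(u, x) = -12 - 4*u/3 - 4*x/3 (M(u, x) = -12 + 4*((u + x)/(0 - 3)) = -12 + 4*((u + x)/(-3)) = -12 + 4*((u + x)*(-⅓)) = -12 + 4*(-u/3 - x/3) = -12 + (-4*u/3 - 4*x/3) = -12 - 4*u/3 - 4*x/3)
M(-13, (5 - 4) + 3) - 1*(-263) = (-12 - 4/3*(-13) - 4*((5 - 4) + 3)/3) - 1*(-263) = (-12 + 52/3 - 4*(1 + 3)/3) + 263 = (-12 + 52/3 - 4/3*4) + 263 = (-12 + 52/3 - 16/3) + 263 = 0 + 263 = 263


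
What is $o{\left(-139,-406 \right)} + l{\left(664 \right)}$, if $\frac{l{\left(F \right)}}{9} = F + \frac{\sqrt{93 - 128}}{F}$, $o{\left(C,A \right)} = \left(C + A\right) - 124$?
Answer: $5307 + \frac{9 i \sqrt{35}}{664} \approx 5307.0 + 0.080188 i$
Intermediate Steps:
$o{\left(C,A \right)} = -124 + A + C$ ($o{\left(C,A \right)} = \left(A + C\right) - 124 = -124 + A + C$)
$l{\left(F \right)} = 9 F + \frac{9 i \sqrt{35}}{F}$ ($l{\left(F \right)} = 9 \left(F + \frac{\sqrt{93 - 128}}{F}\right) = 9 \left(F + \frac{\sqrt{-35}}{F}\right) = 9 \left(F + \frac{i \sqrt{35}}{F}\right) = 9 F + \frac{9 i \sqrt{35}}{F}$)
$o{\left(-139,-406 \right)} + l{\left(664 \right)} = \left(-124 - 406 - 139\right) + \left(9 \cdot 664 + \frac{9 i \sqrt{35}}{664}\right) = -669 + \left(5976 + 9 i \sqrt{35} \cdot \frac{1}{664}\right) = -669 + \left(5976 + \frac{9 i \sqrt{35}}{664}\right) = 5307 + \frac{9 i \sqrt{35}}{664}$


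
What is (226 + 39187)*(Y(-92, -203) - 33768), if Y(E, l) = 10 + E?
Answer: -1334130050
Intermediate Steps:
(226 + 39187)*(Y(-92, -203) - 33768) = (226 + 39187)*((10 - 92) - 33768) = 39413*(-82 - 33768) = 39413*(-33850) = -1334130050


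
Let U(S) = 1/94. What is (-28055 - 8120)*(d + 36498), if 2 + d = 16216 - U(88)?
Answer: -179244484225/94 ≈ -1.9069e+9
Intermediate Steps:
U(S) = 1/94
d = 1524115/94 (d = -2 + (16216 - 1*1/94) = -2 + (16216 - 1/94) = -2 + 1524303/94 = 1524115/94 ≈ 16214.)
(-28055 - 8120)*(d + 36498) = (-28055 - 8120)*(1524115/94 + 36498) = -36175*4954927/94 = -179244484225/94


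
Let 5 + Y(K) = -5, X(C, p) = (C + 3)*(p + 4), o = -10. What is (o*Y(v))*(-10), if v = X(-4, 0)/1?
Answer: -1000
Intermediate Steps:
X(C, p) = (3 + C)*(4 + p)
v = -4 (v = (12 + 3*0 + 4*(-4) - 4*0)/1 = (12 + 0 - 16 + 0)*1 = -4*1 = -4)
Y(K) = -10 (Y(K) = -5 - 5 = -10)
(o*Y(v))*(-10) = -10*(-10)*(-10) = 100*(-10) = -1000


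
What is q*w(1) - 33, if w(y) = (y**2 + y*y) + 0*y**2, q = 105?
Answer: 177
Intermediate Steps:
w(y) = 2*y**2 (w(y) = (y**2 + y**2) + 0 = 2*y**2 + 0 = 2*y**2)
q*w(1) - 33 = 105*(2*1**2) - 33 = 105*(2*1) - 33 = 105*2 - 33 = 210 - 33 = 177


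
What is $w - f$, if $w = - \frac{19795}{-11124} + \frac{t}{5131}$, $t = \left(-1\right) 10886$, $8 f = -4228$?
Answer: $\frac{30145795735}{57077244} \approx 528.16$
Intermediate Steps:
$f = - \frac{1057}{2}$ ($f = \frac{1}{8} \left(-4228\right) = - \frac{1057}{2} \approx -528.5$)
$t = -10886$
$w = - \frac{19527719}{57077244}$ ($w = - \frac{19795}{-11124} - \frac{10886}{5131} = \left(-19795\right) \left(- \frac{1}{11124}\right) - \frac{10886}{5131} = \frac{19795}{11124} - \frac{10886}{5131} = - \frac{19527719}{57077244} \approx -0.34213$)
$w - f = - \frac{19527719}{57077244} - - \frac{1057}{2} = - \frac{19527719}{57077244} + \frac{1057}{2} = \frac{30145795735}{57077244}$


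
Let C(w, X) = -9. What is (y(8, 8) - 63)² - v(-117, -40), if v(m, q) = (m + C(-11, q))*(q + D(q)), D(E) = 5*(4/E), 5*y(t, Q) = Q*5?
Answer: -2078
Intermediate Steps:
y(t, Q) = Q (y(t, Q) = (Q*5)/5 = (5*Q)/5 = Q)
D(E) = 20/E
v(m, q) = (-9 + m)*(q + 20/q) (v(m, q) = (m - 9)*(q + 20/q) = (-9 + m)*(q + 20/q))
(y(8, 8) - 63)² - v(-117, -40) = (8 - 63)² - (-180 + 20*(-117) + (-40)²*(-9 - 117))/(-40) = (-55)² - (-1)*(-180 - 2340 + 1600*(-126))/40 = 3025 - (-1)*(-180 - 2340 - 201600)/40 = 3025 - (-1)*(-204120)/40 = 3025 - 1*5103 = 3025 - 5103 = -2078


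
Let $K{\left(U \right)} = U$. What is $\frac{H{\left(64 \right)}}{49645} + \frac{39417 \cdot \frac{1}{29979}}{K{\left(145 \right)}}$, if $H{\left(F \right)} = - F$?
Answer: $\frac{111910123}{14386972065} \approx 0.0077786$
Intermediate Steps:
$\frac{H{\left(64 \right)}}{49645} + \frac{39417 \cdot \frac{1}{29979}}{K{\left(145 \right)}} = \frac{\left(-1\right) 64}{49645} + \frac{39417 \cdot \frac{1}{29979}}{145} = \left(-64\right) \frac{1}{49645} + 39417 \cdot \frac{1}{29979} \cdot \frac{1}{145} = - \frac{64}{49645} + \frac{13139}{9993} \cdot \frac{1}{145} = - \frac{64}{49645} + \frac{13139}{1448985} = \frac{111910123}{14386972065}$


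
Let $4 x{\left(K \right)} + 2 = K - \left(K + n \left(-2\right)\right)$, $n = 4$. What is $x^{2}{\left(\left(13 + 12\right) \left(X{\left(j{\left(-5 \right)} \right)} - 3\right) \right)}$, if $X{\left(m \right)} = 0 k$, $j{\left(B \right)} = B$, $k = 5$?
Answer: $\frac{9}{4} \approx 2.25$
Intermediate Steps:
$X{\left(m \right)} = 0$ ($X{\left(m \right)} = 0 \cdot 5 = 0$)
$x{\left(K \right)} = \frac{3}{2}$ ($x{\left(K \right)} = - \frac{1}{2} + \frac{K - \left(K + 4 \left(-2\right)\right)}{4} = - \frac{1}{2} + \frac{K - \left(K - 8\right)}{4} = - \frac{1}{2} + \frac{K - \left(-8 + K\right)}{4} = - \frac{1}{2} + \frac{1}{4} \cdot 8 = - \frac{1}{2} + 2 = \frac{3}{2}$)
$x^{2}{\left(\left(13 + 12\right) \left(X{\left(j{\left(-5 \right)} \right)} - 3\right) \right)} = \left(\frac{3}{2}\right)^{2} = \frac{9}{4}$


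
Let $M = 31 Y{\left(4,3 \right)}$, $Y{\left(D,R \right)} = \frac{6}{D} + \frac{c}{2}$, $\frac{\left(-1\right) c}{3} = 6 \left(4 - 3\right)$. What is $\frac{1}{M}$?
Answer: $- \frac{2}{465} \approx -0.0043011$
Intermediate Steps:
$c = -18$ ($c = - 3 \cdot 6 \left(4 - 3\right) = - 3 \cdot 6 \cdot 1 = \left(-3\right) 6 = -18$)
$Y{\left(D,R \right)} = -9 + \frac{6}{D}$ ($Y{\left(D,R \right)} = \frac{6}{D} - \frac{18}{2} = \frac{6}{D} - 9 = -9 + \frac{6}{D}$)
$M = - \frac{465}{2}$ ($M = 31 \left(-9 + \frac{6}{4}\right) = 31 \left(-9 + 6 \cdot \frac{1}{4}\right) = 31 \left(-9 + \frac{3}{2}\right) = 31 \left(- \frac{15}{2}\right) = - \frac{465}{2} \approx -232.5$)
$\frac{1}{M} = \frac{1}{- \frac{465}{2}} = - \frac{2}{465}$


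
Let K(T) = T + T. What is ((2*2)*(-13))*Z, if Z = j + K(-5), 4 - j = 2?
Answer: 416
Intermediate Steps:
K(T) = 2*T
j = 2 (j = 4 - 1*2 = 4 - 2 = 2)
Z = -8 (Z = 2 + 2*(-5) = 2 - 10 = -8)
((2*2)*(-13))*Z = ((2*2)*(-13))*(-8) = (4*(-13))*(-8) = -52*(-8) = 416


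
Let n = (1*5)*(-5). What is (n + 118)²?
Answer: 8649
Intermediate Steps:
n = -25 (n = 5*(-5) = -25)
(n + 118)² = (-25 + 118)² = 93² = 8649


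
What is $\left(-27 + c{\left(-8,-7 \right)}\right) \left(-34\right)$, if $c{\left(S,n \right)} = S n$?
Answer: $-986$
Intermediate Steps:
$\left(-27 + c{\left(-8,-7 \right)}\right) \left(-34\right) = \left(-27 - -56\right) \left(-34\right) = \left(-27 + 56\right) \left(-34\right) = 29 \left(-34\right) = -986$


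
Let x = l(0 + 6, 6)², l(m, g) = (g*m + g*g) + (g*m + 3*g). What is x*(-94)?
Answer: -1492344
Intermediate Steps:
l(m, g) = g² + 3*g + 2*g*m (l(m, g) = (g*m + g²) + (3*g + g*m) = (g² + g*m) + (3*g + g*m) = g² + 3*g + 2*g*m)
x = 15876 (x = (6*(3 + 6 + 2*(0 + 6)))² = (6*(3 + 6 + 2*6))² = (6*(3 + 6 + 12))² = (6*21)² = 126² = 15876)
x*(-94) = 15876*(-94) = -1492344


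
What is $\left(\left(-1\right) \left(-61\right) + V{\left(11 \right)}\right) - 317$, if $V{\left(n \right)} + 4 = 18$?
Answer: $-242$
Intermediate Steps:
$V{\left(n \right)} = 14$ ($V{\left(n \right)} = -4 + 18 = 14$)
$\left(\left(-1\right) \left(-61\right) + V{\left(11 \right)}\right) - 317 = \left(\left(-1\right) \left(-61\right) + 14\right) - 317 = \left(61 + 14\right) - 317 = 75 - 317 = -242$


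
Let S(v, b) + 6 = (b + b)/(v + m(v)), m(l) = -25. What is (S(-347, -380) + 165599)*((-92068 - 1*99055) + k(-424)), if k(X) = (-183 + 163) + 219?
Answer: -2940294323236/93 ≈ -3.1616e+10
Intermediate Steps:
k(X) = 199 (k(X) = -20 + 219 = 199)
S(v, b) = -6 + 2*b/(-25 + v) (S(v, b) = -6 + (b + b)/(v - 25) = -6 + (2*b)/(-25 + v) = -6 + 2*b/(-25 + v))
(S(-347, -380) + 165599)*((-92068 - 1*99055) + k(-424)) = (2*(75 - 380 - 3*(-347))/(-25 - 347) + 165599)*((-92068 - 1*99055) + 199) = (2*(75 - 380 + 1041)/(-372) + 165599)*((-92068 - 99055) + 199) = (2*(-1/372)*736 + 165599)*(-191123 + 199) = (-368/93 + 165599)*(-190924) = (15400339/93)*(-190924) = -2940294323236/93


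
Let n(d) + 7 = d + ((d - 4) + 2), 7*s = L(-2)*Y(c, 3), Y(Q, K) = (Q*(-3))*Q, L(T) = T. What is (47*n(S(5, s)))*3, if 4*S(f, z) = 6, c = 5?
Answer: -846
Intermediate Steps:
Y(Q, K) = -3*Q² (Y(Q, K) = (-3*Q)*Q = -3*Q²)
s = 150/7 (s = (-(-6)*5²)/7 = (-(-6)*25)/7 = (-2*(-75))/7 = (⅐)*150 = 150/7 ≈ 21.429)
S(f, z) = 3/2 (S(f, z) = (¼)*6 = 3/2)
n(d) = -9 + 2*d (n(d) = -7 + (d + ((d - 4) + 2)) = -7 + (d + ((-4 + d) + 2)) = -7 + (d + (-2 + d)) = -7 + (-2 + 2*d) = -9 + 2*d)
(47*n(S(5, s)))*3 = (47*(-9 + 2*(3/2)))*3 = (47*(-9 + 3))*3 = (47*(-6))*3 = -282*3 = -846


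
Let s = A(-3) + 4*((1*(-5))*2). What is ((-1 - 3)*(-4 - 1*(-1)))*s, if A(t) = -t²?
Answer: -588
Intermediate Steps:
s = -49 (s = -1*(-3)² + 4*((1*(-5))*2) = -1*9 + 4*(-5*2) = -9 + 4*(-10) = -9 - 40 = -49)
((-1 - 3)*(-4 - 1*(-1)))*s = ((-1 - 3)*(-4 - 1*(-1)))*(-49) = -4*(-4 + 1)*(-49) = -4*(-3)*(-49) = 12*(-49) = -588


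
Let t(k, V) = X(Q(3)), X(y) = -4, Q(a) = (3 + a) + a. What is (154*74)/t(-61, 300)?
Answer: -2849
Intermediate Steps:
Q(a) = 3 + 2*a
t(k, V) = -4
(154*74)/t(-61, 300) = (154*74)/(-4) = 11396*(-¼) = -2849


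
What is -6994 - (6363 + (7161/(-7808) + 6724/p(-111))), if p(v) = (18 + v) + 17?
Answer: -1968276357/148352 ≈ -13268.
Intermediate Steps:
p(v) = 35 + v
-6994 - (6363 + (7161/(-7808) + 6724/p(-111))) = -6994 - (6363 + (7161/(-7808) + 6724/(35 - 111))) = -6994 - (6363 + (7161*(-1/7808) + 6724/(-76))) = -6994 - (6363 + (-7161/7808 + 6724*(-1/76))) = -6994 - (6363 + (-7161/7808 - 1681/19)) = -6994 - (6363 - 13261307/148352) = -6994 - 1*930702469/148352 = -6994 - 930702469/148352 = -1968276357/148352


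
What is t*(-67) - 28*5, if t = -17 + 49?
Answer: -2284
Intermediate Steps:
t = 32
t*(-67) - 28*5 = 32*(-67) - 28*5 = -2144 - 140 = -2284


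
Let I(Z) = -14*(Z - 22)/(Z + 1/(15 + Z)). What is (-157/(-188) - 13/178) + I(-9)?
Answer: -42894325/886796 ≈ -48.370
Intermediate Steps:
I(Z) = -14*(-22 + Z)/(Z + 1/(15 + Z))
(-157/(-188) - 13/178) + I(-9) = (-157/(-188) - 13/178) + 14*(330 - 1*(-9)² + 7*(-9))/(1 + (-9)² + 15*(-9)) = (-157*(-1/188) - 13*1/178) + 14*(330 - 1*81 - 63)/(1 + 81 - 135) = (157/188 - 13/178) + 14*(330 - 81 - 63)/(-53) = 12751/16732 + 14*(-1/53)*186 = 12751/16732 - 2604/53 = -42894325/886796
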